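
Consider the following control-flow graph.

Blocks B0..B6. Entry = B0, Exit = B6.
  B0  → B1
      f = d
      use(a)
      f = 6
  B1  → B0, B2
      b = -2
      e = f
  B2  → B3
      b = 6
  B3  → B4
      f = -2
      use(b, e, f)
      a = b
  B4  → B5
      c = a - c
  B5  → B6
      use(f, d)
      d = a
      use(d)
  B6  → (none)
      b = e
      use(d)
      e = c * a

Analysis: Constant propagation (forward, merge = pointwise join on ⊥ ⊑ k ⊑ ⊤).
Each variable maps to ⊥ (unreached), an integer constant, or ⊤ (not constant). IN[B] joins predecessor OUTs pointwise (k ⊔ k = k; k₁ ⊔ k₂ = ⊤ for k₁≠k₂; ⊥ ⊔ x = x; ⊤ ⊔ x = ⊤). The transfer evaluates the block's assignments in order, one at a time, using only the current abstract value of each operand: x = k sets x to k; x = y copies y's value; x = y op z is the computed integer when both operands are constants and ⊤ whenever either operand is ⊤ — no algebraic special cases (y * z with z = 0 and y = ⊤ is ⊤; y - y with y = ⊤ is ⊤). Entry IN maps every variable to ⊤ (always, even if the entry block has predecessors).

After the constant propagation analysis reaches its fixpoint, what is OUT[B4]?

Answer: {a: 6, b: 6, c: ⊤, d: ⊤, e: 6, f: -2}

Derivation:
Converged values:
  B0: | IN=(all ⊤) | OUT={f:6; rest ⊤}
  B1: | IN={f:6; rest ⊤} | OUT={b:-2, e:6, f:6; rest ⊤}
  B2: | IN={b:-2, e:6, f:6; rest ⊤} | OUT={b:6, e:6, f:6; rest ⊤}
  B3: | IN={b:6, e:6, f:6; rest ⊤} | OUT={a:6, b:6, e:6, f:-2; rest ⊤}
  B4: | IN={a:6, b:6, e:6, f:-2; rest ⊤} | OUT={a:6, b:6, e:6, f:-2; rest ⊤}
  B5: | IN={a:6, b:6, e:6, f:-2; rest ⊤} | OUT={a:6, b:6, d:6, e:6, f:-2; rest ⊤}
  B6: | IN={a:6, b:6, d:6, e:6, f:-2; rest ⊤} | OUT={a:6, b:6, d:6, f:-2; rest ⊤}

Merge at B4: IN[B4] = OUT[B3] = {a: 6, b: 6, c: ⊤, d: ⊤, e: 6, f: -2}
Applying B4's transfer function to that IN value gives OUT[B4] (row B4 above).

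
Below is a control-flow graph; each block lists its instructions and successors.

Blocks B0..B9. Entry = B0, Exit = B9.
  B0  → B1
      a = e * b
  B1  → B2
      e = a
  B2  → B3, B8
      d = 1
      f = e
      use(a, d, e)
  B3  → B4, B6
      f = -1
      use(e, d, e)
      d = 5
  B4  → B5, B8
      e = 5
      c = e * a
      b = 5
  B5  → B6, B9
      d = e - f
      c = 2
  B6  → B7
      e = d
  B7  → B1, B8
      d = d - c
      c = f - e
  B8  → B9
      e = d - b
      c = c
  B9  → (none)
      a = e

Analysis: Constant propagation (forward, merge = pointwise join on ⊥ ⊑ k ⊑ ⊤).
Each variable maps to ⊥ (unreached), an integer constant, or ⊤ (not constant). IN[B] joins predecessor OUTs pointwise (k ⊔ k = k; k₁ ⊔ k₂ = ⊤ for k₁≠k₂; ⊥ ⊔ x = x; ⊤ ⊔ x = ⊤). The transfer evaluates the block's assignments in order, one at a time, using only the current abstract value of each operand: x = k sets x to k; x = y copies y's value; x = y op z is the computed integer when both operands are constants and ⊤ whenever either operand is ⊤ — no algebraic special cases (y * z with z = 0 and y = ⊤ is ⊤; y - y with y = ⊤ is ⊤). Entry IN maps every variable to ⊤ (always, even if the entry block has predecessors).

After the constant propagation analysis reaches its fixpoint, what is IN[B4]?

Answer: {a: ⊤, b: ⊤, c: ⊤, d: 5, e: ⊤, f: -1}

Trace:
Per-block solution:
  B0: | IN=(all ⊤) | OUT=(all ⊤)
  B1: | IN=(all ⊤) | OUT=(all ⊤)
  B2: | IN=(all ⊤) | OUT={d:1; rest ⊤}
  B3: | IN={d:1; rest ⊤} | OUT={d:5, f:-1; rest ⊤}
  B4: | IN={d:5, f:-1; rest ⊤} | OUT={b:5, d:5, e:5, f:-1; rest ⊤}
  B5: | IN={b:5, d:5, e:5, f:-1; rest ⊤} | OUT={b:5, c:2, d:6, e:5, f:-1; rest ⊤}
  B6: | IN={f:-1; rest ⊤} | OUT={f:-1; rest ⊤}
  B7: | IN={f:-1; rest ⊤} | OUT={f:-1; rest ⊤}
  B8: | IN=(all ⊤) | OUT=(all ⊤)
  B9: | IN=(all ⊤) | OUT=(all ⊤)

Merge at B4: IN[B4] = OUT[B3] = {a: ⊤, b: ⊤, c: ⊤, d: 5, e: ⊤, f: -1}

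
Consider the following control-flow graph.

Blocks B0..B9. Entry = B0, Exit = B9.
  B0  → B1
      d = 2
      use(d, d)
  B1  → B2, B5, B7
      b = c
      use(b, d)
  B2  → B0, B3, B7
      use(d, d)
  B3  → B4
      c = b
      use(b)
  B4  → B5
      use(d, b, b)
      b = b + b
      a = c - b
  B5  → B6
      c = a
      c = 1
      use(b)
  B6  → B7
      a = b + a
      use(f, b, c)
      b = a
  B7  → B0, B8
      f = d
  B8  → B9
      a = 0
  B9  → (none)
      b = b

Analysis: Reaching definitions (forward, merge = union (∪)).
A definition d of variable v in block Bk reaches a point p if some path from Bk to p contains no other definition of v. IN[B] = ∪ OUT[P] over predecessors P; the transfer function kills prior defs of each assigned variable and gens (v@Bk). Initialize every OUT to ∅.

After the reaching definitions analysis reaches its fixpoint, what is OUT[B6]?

Converged values:
  B0: | IN={a@B6, b@B1, b@B6, c@B5, d@B0, f@B7} | OUT={a@B6, b@B1, b@B6, c@B5, d@B0, f@B7}
  B1: | IN={a@B6, b@B1, b@B6, c@B5, d@B0, f@B7} | OUT={a@B6, b@B1, c@B5, d@B0, f@B7}
  B2: | IN={a@B6, b@B1, c@B5, d@B0, f@B7} | OUT={a@B6, b@B1, c@B5, d@B0, f@B7}
  B3: | IN={a@B6, b@B1, c@B5, d@B0, f@B7} | OUT={a@B6, b@B1, c@B3, d@B0, f@B7}
  B4: | IN={a@B6, b@B1, c@B3, d@B0, f@B7} | OUT={a@B4, b@B4, c@B3, d@B0, f@B7}
  B5: | IN={a@B4, a@B6, b@B1, b@B4, c@B3, c@B5, d@B0, f@B7} | OUT={a@B4, a@B6, b@B1, b@B4, c@B5, d@B0, f@B7}
  B6: | IN={a@B4, a@B6, b@B1, b@B4, c@B5, d@B0, f@B7} | OUT={a@B6, b@B6, c@B5, d@B0, f@B7}
  B7: | IN={a@B6, b@B1, b@B6, c@B5, d@B0, f@B7} | OUT={a@B6, b@B1, b@B6, c@B5, d@B0, f@B7}
  B8: | IN={a@B6, b@B1, b@B6, c@B5, d@B0, f@B7} | OUT={a@B8, b@B1, b@B6, c@B5, d@B0, f@B7}
  B9: | IN={a@B8, b@B1, b@B6, c@B5, d@B0, f@B7} | OUT={a@B8, b@B9, c@B5, d@B0, f@B7}

Merge at B6: IN[B6] = OUT[B5] = {a@B4, a@B6, b@B1, b@B4, c@B5, d@B0, f@B7}
Applying B6's transfer function to that IN value gives OUT[B6] (row B6 above).

Answer: {a@B6, b@B6, c@B5, d@B0, f@B7}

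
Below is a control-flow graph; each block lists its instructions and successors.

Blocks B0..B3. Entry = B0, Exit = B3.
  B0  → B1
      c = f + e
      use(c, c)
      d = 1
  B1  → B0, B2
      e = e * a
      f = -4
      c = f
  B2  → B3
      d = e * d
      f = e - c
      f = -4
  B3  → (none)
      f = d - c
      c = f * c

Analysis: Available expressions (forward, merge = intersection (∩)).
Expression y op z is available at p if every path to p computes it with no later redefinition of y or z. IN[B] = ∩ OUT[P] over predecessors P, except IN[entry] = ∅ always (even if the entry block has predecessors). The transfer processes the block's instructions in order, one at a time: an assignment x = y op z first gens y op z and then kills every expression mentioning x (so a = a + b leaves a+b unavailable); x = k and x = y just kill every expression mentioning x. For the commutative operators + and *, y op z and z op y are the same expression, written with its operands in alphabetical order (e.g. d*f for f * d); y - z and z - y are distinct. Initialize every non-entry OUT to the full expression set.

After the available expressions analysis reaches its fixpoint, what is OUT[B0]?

Per-block solution:
  B0:  IN={}  OUT={e+f}
  B1:  IN={e+f}  OUT={}
  B2:  IN={}  OUT={e-c}
  B3:  IN={e-c}  OUT={}

Merge at B0 (entry node, so the boundary value {} is joined with the incoming edge(s)): IN[B0] = {} ∩ OUT[B1] = {}
Applying B0's transfer function to that IN value gives OUT[B0] (row B0 above).

Answer: {e+f}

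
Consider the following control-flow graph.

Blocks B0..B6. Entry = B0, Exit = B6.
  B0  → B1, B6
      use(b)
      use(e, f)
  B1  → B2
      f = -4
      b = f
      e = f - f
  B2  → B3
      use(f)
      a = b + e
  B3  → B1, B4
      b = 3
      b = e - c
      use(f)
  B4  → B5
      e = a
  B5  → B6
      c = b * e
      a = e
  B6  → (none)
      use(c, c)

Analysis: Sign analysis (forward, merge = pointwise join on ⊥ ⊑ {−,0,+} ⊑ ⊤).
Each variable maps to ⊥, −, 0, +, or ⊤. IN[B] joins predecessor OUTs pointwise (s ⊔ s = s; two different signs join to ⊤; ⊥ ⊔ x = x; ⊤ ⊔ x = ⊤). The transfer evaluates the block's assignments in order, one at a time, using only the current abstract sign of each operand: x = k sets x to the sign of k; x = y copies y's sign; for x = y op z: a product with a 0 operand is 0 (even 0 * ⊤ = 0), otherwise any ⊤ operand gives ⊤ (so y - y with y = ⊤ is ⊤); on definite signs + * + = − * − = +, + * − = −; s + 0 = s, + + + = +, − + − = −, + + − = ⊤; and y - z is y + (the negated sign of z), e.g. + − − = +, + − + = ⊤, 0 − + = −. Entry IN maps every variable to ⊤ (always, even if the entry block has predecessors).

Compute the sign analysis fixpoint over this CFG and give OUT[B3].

Per-block solution:
  B0: | IN=(all ⊤) | OUT=(all ⊤)
  B1: | IN=(all ⊤) | OUT={b:-, f:-; rest ⊤}
  B2: | IN={b:-, f:-; rest ⊤} | OUT={b:-, f:-; rest ⊤}
  B3: | IN={b:-, f:-; rest ⊤} | OUT={f:-; rest ⊤}
  B4: | IN={f:-; rest ⊤} | OUT={f:-; rest ⊤}
  B5: | IN={f:-; rest ⊤} | OUT={f:-; rest ⊤}
  B6: | IN=(all ⊤) | OUT=(all ⊤)

Merge at B3: IN[B3] = OUT[B2] = {a: ⊤, b: -, c: ⊤, d: ⊤, e: ⊤, f: -}
Applying B3's transfer function to that IN value gives OUT[B3] (row B3 above).

Answer: {a: ⊤, b: ⊤, c: ⊤, d: ⊤, e: ⊤, f: -}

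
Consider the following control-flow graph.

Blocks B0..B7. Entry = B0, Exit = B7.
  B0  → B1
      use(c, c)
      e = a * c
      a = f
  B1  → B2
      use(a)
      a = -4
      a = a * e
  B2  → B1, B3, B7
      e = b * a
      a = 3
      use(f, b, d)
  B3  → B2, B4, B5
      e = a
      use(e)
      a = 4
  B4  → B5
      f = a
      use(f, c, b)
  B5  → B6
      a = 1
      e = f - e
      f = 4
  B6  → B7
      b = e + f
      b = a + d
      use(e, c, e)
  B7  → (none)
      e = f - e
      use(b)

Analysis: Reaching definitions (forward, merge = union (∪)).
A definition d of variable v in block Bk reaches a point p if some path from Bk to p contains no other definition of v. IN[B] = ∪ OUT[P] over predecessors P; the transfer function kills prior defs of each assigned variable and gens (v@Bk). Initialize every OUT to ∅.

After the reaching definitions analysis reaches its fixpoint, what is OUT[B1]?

Converged values:
  B0:   IN={}   OUT={a@B0, e@B0}
  B1:   IN={a@B0, a@B2, e@B0, e@B2}   OUT={a@B1, e@B0, e@B2}
  B2:   IN={a@B1, a@B3, e@B0, e@B2, e@B3}   OUT={a@B2, e@B2}
  B3:   IN={a@B2, e@B2}   OUT={a@B3, e@B3}
  B4:   IN={a@B3, e@B3}   OUT={a@B3, e@B3, f@B4}
  B5:   IN={a@B3, e@B3, f@B4}   OUT={a@B5, e@B5, f@B5}
  B6:   IN={a@B5, e@B5, f@B5}   OUT={a@B5, b@B6, e@B5, f@B5}
  B7:   IN={a@B2, a@B5, b@B6, e@B2, e@B5, f@B5}   OUT={a@B2, a@B5, b@B6, e@B7, f@B5}

Merge at B1: IN[B1] = OUT[B0] ⊔ OUT[B2] = {a@B0, a@B2, e@B0, e@B2}
Applying B1's transfer function to that IN value gives OUT[B1] (row B1 above).

Answer: {a@B1, e@B0, e@B2}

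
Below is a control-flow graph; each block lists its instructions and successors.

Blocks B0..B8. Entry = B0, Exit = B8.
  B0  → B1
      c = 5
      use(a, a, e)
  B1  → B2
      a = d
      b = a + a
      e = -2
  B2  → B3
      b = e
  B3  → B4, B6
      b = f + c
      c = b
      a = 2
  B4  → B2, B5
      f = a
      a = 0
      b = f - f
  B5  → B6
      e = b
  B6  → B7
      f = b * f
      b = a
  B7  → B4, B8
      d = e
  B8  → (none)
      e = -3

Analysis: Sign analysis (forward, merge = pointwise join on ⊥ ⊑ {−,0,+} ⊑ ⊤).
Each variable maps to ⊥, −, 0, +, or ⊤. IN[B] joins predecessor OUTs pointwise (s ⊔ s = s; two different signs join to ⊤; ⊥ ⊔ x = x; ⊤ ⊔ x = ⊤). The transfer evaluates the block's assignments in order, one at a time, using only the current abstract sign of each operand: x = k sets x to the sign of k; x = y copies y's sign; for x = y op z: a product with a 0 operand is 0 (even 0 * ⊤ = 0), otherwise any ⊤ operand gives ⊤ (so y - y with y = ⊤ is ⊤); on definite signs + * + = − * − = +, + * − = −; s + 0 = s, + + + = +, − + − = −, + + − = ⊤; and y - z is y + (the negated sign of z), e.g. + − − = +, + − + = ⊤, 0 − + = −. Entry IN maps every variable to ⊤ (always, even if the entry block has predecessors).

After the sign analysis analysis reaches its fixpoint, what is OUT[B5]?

Per-block solution:
  B0:  IN=(all ⊤)  OUT={c:+; rest ⊤}
  B1:  IN={c:+; rest ⊤}  OUT={c:+, e:-; rest ⊤}
  B2:  IN=(all ⊤)  OUT=(all ⊤)
  B3:  IN=(all ⊤)  OUT={a:+; rest ⊤}
  B4:  IN=(all ⊤)  OUT={a:0; rest ⊤}
  B5:  IN={a:0; rest ⊤}  OUT={a:0; rest ⊤}
  B6:  IN=(all ⊤)  OUT=(all ⊤)
  B7:  IN=(all ⊤)  OUT=(all ⊤)
  B8:  IN=(all ⊤)  OUT={e:-; rest ⊤}

Merge at B5: IN[B5] = OUT[B4] = {a: 0, b: ⊤, c: ⊤, d: ⊤, e: ⊤, f: ⊤}
Applying B5's transfer function to that IN value gives OUT[B5] (row B5 above).

Answer: {a: 0, b: ⊤, c: ⊤, d: ⊤, e: ⊤, f: ⊤}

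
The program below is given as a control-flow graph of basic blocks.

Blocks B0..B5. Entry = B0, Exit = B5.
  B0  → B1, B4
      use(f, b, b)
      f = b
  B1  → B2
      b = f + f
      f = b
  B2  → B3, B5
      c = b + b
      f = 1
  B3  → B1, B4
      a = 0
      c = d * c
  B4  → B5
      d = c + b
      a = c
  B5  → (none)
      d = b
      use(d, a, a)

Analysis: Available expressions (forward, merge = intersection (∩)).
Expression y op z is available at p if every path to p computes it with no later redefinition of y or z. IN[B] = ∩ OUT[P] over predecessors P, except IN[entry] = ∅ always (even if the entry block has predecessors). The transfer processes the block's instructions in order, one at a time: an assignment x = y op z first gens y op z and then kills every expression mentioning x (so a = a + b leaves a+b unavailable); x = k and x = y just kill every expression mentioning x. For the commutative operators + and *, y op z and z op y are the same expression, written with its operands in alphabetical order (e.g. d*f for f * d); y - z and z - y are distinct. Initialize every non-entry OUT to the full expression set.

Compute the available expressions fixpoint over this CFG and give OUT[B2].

Answer: {b+b}

Working:
Fixpoint table:
  B0: | IN={} | OUT={}
  B1: | IN={} | OUT={}
  B2: | IN={} | OUT={b+b}
  B3: | IN={b+b} | OUT={b+b}
  B4: | IN={} | OUT={b+c}
  B5: | IN={} | OUT={}

Merge at B2: IN[B2] = OUT[B1] = {}
Applying B2's transfer function to that IN value gives OUT[B2] (row B2 above).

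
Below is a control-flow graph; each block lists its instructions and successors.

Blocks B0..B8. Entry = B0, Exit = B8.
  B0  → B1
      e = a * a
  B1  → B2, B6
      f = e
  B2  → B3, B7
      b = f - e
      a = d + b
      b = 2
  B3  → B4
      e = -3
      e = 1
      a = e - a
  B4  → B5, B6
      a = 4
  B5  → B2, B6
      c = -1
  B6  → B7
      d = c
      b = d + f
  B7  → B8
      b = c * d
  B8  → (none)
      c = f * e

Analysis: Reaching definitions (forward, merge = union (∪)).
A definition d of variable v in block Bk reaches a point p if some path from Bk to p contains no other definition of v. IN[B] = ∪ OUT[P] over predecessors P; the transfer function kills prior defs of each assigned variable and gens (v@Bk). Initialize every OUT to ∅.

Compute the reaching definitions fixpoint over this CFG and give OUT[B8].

Answer: {a@B2, a@B4, b@B7, c@B8, d@B6, e@B0, e@B3, f@B1}

Derivation:
Fixpoint table:
  B0:  IN={}  OUT={e@B0}
  B1:  IN={e@B0}  OUT={e@B0, f@B1}
  B2:  IN={a@B4, b@B2, c@B5, e@B0, e@B3, f@B1}  OUT={a@B2, b@B2, c@B5, e@B0, e@B3, f@B1}
  B3:  IN={a@B2, b@B2, c@B5, e@B0, e@B3, f@B1}  OUT={a@B3, b@B2, c@B5, e@B3, f@B1}
  B4:  IN={a@B3, b@B2, c@B5, e@B3, f@B1}  OUT={a@B4, b@B2, c@B5, e@B3, f@B1}
  B5:  IN={a@B4, b@B2, c@B5, e@B3, f@B1}  OUT={a@B4, b@B2, c@B5, e@B3, f@B1}
  B6:  IN={a@B4, b@B2, c@B5, e@B0, e@B3, f@B1}  OUT={a@B4, b@B6, c@B5, d@B6, e@B0, e@B3, f@B1}
  B7:  IN={a@B2, a@B4, b@B2, b@B6, c@B5, d@B6, e@B0, e@B3, f@B1}  OUT={a@B2, a@B4, b@B7, c@B5, d@B6, e@B0, e@B3, f@B1}
  B8:  IN={a@B2, a@B4, b@B7, c@B5, d@B6, e@B0, e@B3, f@B1}  OUT={a@B2, a@B4, b@B7, c@B8, d@B6, e@B0, e@B3, f@B1}

Merge at B8: IN[B8] = OUT[B7] = {a@B2, a@B4, b@B7, c@B5, d@B6, e@B0, e@B3, f@B1}
Applying B8's transfer function to that IN value gives OUT[B8] (row B8 above).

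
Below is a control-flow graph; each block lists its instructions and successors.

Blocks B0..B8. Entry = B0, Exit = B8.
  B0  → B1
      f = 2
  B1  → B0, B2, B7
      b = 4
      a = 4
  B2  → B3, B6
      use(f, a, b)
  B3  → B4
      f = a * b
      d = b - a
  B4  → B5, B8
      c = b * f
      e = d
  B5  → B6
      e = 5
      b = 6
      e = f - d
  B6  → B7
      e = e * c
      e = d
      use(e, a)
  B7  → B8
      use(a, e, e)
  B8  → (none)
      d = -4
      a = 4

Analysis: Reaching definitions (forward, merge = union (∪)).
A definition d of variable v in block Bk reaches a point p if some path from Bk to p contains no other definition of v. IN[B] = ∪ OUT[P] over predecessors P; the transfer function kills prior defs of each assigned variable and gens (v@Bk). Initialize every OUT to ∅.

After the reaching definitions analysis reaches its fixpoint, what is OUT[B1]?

Answer: {a@B1, b@B1, f@B0}

Trace:
Per-block solution:
  B0: | IN={a@B1, b@B1, f@B0} | OUT={a@B1, b@B1, f@B0}
  B1: | IN={a@B1, b@B1, f@B0} | OUT={a@B1, b@B1, f@B0}
  B2: | IN={a@B1, b@B1, f@B0} | OUT={a@B1, b@B1, f@B0}
  B3: | IN={a@B1, b@B1, f@B0} | OUT={a@B1, b@B1, d@B3, f@B3}
  B4: | IN={a@B1, b@B1, d@B3, f@B3} | OUT={a@B1, b@B1, c@B4, d@B3, e@B4, f@B3}
  B5: | IN={a@B1, b@B1, c@B4, d@B3, e@B4, f@B3} | OUT={a@B1, b@B5, c@B4, d@B3, e@B5, f@B3}
  B6: | IN={a@B1, b@B1, b@B5, c@B4, d@B3, e@B5, f@B0, f@B3} | OUT={a@B1, b@B1, b@B5, c@B4, d@B3, e@B6, f@B0, f@B3}
  B7: | IN={a@B1, b@B1, b@B5, c@B4, d@B3, e@B6, f@B0, f@B3} | OUT={a@B1, b@B1, b@B5, c@B4, d@B3, e@B6, f@B0, f@B3}
  B8: | IN={a@B1, b@B1, b@B5, c@B4, d@B3, e@B4, e@B6, f@B0, f@B3} | OUT={a@B8, b@B1, b@B5, c@B4, d@B8, e@B4, e@B6, f@B0, f@B3}

Merge at B1: IN[B1] = OUT[B0] = {a@B1, b@B1, f@B0}
Applying B1's transfer function to that IN value gives OUT[B1] (row B1 above).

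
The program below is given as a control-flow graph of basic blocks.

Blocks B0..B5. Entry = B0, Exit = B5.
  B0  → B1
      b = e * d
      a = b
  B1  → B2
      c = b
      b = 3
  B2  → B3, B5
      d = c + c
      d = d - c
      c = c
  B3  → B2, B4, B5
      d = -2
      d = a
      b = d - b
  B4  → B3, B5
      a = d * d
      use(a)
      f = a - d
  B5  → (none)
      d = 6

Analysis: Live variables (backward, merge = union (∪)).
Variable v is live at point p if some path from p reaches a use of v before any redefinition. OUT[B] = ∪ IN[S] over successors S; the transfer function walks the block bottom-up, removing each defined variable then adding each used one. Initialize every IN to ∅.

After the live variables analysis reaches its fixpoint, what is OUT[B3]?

Converged values:
  B0:   IN={d, e}   OUT={a, b}
  B1:   IN={a, b}   OUT={a, b, c}
  B2:   IN={a, b, c}   OUT={a, b, c}
  B3:   IN={a, b, c}   OUT={a, b, c, d}
  B4:   IN={b, c, d}   OUT={a, b, c}
  B5:   IN={}   OUT={}

Merge at B3: OUT[B3] = IN[B2] ⊔ IN[B4] ⊔ IN[B5] = {a, b, c, d}

Answer: {a, b, c, d}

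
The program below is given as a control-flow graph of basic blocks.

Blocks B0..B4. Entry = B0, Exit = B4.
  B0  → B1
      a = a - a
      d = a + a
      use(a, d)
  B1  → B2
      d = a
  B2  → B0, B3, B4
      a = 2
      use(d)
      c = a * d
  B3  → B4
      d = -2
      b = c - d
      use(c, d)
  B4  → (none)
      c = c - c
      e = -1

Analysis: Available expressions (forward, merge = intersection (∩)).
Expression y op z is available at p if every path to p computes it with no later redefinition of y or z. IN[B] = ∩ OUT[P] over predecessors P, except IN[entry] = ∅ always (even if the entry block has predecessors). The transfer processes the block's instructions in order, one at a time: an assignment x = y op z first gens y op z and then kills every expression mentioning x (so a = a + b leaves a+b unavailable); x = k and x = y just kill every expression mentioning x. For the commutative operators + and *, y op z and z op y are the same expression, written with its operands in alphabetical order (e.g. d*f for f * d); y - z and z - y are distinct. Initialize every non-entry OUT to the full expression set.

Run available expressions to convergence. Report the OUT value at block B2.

Per-block solution:
  B0: | IN={} | OUT={a+a}
  B1: | IN={a+a} | OUT={a+a}
  B2: | IN={a+a} | OUT={a*d}
  B3: | IN={a*d} | OUT={c-d}
  B4: | IN={} | OUT={}

Merge at B2: IN[B2] = OUT[B1] = {a+a}
Applying B2's transfer function to that IN value gives OUT[B2] (row B2 above).

Answer: {a*d}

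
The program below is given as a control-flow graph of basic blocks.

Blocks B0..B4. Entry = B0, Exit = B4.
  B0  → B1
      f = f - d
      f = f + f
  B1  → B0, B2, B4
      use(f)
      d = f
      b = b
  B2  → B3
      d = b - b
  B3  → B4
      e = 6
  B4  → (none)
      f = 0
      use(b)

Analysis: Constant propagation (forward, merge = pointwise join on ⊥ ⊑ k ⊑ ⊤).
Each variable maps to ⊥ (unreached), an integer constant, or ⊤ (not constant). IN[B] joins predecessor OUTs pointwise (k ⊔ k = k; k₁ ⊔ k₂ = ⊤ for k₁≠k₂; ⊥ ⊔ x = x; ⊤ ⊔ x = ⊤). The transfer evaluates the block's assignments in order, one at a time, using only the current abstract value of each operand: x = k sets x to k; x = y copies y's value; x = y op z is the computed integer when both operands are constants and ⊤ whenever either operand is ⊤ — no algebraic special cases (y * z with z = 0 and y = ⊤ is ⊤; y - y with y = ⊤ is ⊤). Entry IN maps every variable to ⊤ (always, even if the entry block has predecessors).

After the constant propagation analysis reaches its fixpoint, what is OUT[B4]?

Fixpoint table:
  B0:   IN=(all ⊤)   OUT=(all ⊤)
  B1:   IN=(all ⊤)   OUT=(all ⊤)
  B2:   IN=(all ⊤)   OUT=(all ⊤)
  B3:   IN=(all ⊤)   OUT={e:6; rest ⊤}
  B4:   IN=(all ⊤)   OUT={f:0; rest ⊤}

Merge at B4: IN[B4] = OUT[B1] ⊔ OUT[B3] = {a: ⊤, b: ⊤, c: ⊤, d: ⊤, e: ⊤, f: ⊤}
Applying B4's transfer function to that IN value gives OUT[B4] (row B4 above).

Answer: {a: ⊤, b: ⊤, c: ⊤, d: ⊤, e: ⊤, f: 0}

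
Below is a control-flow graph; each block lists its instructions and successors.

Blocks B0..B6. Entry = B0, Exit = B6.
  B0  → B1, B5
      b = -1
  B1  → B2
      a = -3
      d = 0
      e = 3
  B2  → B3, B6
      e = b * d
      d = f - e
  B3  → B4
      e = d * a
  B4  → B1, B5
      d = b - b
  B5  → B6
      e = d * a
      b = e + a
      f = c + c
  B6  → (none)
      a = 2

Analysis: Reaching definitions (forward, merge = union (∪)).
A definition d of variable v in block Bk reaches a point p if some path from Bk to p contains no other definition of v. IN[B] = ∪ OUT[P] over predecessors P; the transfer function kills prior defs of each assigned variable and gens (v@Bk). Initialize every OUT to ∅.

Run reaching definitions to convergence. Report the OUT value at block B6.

Fixpoint table:
  B0:  IN={}  OUT={b@B0}
  B1:  IN={a@B1, b@B0, d@B4, e@B3}  OUT={a@B1, b@B0, d@B1, e@B1}
  B2:  IN={a@B1, b@B0, d@B1, e@B1}  OUT={a@B1, b@B0, d@B2, e@B2}
  B3:  IN={a@B1, b@B0, d@B2, e@B2}  OUT={a@B1, b@B0, d@B2, e@B3}
  B4:  IN={a@B1, b@B0, d@B2, e@B3}  OUT={a@B1, b@B0, d@B4, e@B3}
  B5:  IN={a@B1, b@B0, d@B4, e@B3}  OUT={a@B1, b@B5, d@B4, e@B5, f@B5}
  B6:  IN={a@B1, b@B0, b@B5, d@B2, d@B4, e@B2, e@B5, f@B5}  OUT={a@B6, b@B0, b@B5, d@B2, d@B4, e@B2, e@B5, f@B5}

Merge at B6: IN[B6] = OUT[B2] ⊔ OUT[B5] = {a@B1, b@B0, b@B5, d@B2, d@B4, e@B2, e@B5, f@B5}
Applying B6's transfer function to that IN value gives OUT[B6] (row B6 above).

Answer: {a@B6, b@B0, b@B5, d@B2, d@B4, e@B2, e@B5, f@B5}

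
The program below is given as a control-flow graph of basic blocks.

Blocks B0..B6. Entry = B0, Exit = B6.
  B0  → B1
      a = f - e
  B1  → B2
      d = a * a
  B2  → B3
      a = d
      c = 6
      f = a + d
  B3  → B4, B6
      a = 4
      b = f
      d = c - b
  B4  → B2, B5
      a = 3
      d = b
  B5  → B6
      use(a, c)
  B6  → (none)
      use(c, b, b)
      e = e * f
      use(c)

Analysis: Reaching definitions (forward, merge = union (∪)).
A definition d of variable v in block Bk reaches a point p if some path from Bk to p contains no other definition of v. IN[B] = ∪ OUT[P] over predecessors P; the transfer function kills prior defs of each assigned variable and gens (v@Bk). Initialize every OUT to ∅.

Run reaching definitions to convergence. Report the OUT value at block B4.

Per-block solution:
  B0:   IN={}   OUT={a@B0}
  B1:   IN={a@B0}   OUT={a@B0, d@B1}
  B2:   IN={a@B0, a@B4, b@B3, c@B2, d@B1, d@B4, f@B2}   OUT={a@B2, b@B3, c@B2, d@B1, d@B4, f@B2}
  B3:   IN={a@B2, b@B3, c@B2, d@B1, d@B4, f@B2}   OUT={a@B3, b@B3, c@B2, d@B3, f@B2}
  B4:   IN={a@B3, b@B3, c@B2, d@B3, f@B2}   OUT={a@B4, b@B3, c@B2, d@B4, f@B2}
  B5:   IN={a@B4, b@B3, c@B2, d@B4, f@B2}   OUT={a@B4, b@B3, c@B2, d@B4, f@B2}
  B6:   IN={a@B3, a@B4, b@B3, c@B2, d@B3, d@B4, f@B2}   OUT={a@B3, a@B4, b@B3, c@B2, d@B3, d@B4, e@B6, f@B2}

Merge at B4: IN[B4] = OUT[B3] = {a@B3, b@B3, c@B2, d@B3, f@B2}
Applying B4's transfer function to that IN value gives OUT[B4] (row B4 above).

Answer: {a@B4, b@B3, c@B2, d@B4, f@B2}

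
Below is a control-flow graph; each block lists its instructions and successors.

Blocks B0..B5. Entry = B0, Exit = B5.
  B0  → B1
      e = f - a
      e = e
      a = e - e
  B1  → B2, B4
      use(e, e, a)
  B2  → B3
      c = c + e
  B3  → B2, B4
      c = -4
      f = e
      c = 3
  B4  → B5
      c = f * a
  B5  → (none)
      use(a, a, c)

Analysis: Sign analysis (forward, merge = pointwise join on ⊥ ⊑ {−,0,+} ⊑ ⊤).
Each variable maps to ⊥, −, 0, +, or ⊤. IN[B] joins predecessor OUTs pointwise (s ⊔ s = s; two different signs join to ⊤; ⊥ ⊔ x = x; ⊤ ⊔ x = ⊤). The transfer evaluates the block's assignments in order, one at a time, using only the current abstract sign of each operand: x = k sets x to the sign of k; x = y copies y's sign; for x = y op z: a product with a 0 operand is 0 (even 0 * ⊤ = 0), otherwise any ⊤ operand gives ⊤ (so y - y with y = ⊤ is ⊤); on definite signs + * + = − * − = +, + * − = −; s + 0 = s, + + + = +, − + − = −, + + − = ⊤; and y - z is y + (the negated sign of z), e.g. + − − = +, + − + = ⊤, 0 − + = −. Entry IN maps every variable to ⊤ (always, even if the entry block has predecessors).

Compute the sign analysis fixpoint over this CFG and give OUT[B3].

Answer: {a: ⊤, b: ⊤, c: +, d: ⊤, e: ⊤, f: ⊤}

Derivation:
Per-block solution:
  B0: | IN=(all ⊤) | OUT=(all ⊤)
  B1: | IN=(all ⊤) | OUT=(all ⊤)
  B2: | IN=(all ⊤) | OUT=(all ⊤)
  B3: | IN=(all ⊤) | OUT={c:+; rest ⊤}
  B4: | IN=(all ⊤) | OUT=(all ⊤)
  B5: | IN=(all ⊤) | OUT=(all ⊤)

Merge at B3: IN[B3] = OUT[B2] = {a: ⊤, b: ⊤, c: ⊤, d: ⊤, e: ⊤, f: ⊤}
Applying B3's transfer function to that IN value gives OUT[B3] (row B3 above).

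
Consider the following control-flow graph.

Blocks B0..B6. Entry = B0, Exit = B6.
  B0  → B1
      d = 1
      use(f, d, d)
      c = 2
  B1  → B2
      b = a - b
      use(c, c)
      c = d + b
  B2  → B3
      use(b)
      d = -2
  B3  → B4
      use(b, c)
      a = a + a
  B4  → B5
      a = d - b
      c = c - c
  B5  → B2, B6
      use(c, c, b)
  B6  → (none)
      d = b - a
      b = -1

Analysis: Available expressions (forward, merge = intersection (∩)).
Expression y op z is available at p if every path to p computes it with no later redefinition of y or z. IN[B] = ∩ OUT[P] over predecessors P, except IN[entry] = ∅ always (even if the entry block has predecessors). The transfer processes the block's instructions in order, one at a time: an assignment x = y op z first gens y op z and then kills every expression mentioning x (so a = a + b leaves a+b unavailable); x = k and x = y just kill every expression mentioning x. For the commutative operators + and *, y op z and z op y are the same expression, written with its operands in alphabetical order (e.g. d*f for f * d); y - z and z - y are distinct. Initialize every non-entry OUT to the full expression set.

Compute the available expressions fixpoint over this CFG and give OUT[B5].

Answer: {d-b}

Trace:
Fixpoint table:
  B0:   IN={}   OUT={}
  B1:   IN={}   OUT={b+d}
  B2:   IN={}   OUT={}
  B3:   IN={}   OUT={}
  B4:   IN={}   OUT={d-b}
  B5:   IN={d-b}   OUT={d-b}
  B6:   IN={d-b}   OUT={}

Merge at B5: IN[B5] = OUT[B4] = {d-b}
Applying B5's transfer function to that IN value gives OUT[B5] (row B5 above).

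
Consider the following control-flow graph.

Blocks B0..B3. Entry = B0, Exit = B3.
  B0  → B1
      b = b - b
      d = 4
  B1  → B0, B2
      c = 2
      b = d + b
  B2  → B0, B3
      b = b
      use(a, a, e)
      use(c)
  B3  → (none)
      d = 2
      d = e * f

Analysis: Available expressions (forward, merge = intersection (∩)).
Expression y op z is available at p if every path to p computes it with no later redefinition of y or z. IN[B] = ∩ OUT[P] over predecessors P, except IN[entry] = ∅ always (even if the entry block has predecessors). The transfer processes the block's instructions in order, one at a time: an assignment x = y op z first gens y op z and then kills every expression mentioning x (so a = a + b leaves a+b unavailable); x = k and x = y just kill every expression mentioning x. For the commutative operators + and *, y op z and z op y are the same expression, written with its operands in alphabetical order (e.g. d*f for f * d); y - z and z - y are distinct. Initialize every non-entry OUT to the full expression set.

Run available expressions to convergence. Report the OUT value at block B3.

Answer: {e*f}

Working:
Converged values:
  B0:   IN={}   OUT={}
  B1:   IN={}   OUT={}
  B2:   IN={}   OUT={}
  B3:   IN={}   OUT={e*f}

Merge at B3: IN[B3] = OUT[B2] = {}
Applying B3's transfer function to that IN value gives OUT[B3] (row B3 above).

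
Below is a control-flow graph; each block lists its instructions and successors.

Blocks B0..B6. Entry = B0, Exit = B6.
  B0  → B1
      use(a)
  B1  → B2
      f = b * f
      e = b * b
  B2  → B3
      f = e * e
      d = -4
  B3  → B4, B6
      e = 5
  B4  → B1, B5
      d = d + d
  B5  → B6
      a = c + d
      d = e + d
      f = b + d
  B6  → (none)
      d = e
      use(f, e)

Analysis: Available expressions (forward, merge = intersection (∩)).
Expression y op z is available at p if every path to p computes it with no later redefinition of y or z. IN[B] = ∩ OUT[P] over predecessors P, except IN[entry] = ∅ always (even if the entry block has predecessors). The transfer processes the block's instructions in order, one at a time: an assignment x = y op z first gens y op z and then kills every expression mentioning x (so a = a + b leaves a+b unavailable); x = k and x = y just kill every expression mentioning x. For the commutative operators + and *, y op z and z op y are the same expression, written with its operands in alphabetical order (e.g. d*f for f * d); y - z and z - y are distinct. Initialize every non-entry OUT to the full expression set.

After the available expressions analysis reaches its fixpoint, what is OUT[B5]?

Per-block solution:
  B0:  IN={}  OUT={}
  B1:  IN={}  OUT={b*b}
  B2:  IN={b*b}  OUT={b*b, e*e}
  B3:  IN={b*b, e*e}  OUT={b*b}
  B4:  IN={b*b}  OUT={b*b}
  B5:  IN={b*b}  OUT={b*b, b+d}
  B6:  IN={b*b}  OUT={b*b}

Merge at B5: IN[B5] = OUT[B4] = {b*b}
Applying B5's transfer function to that IN value gives OUT[B5] (row B5 above).

Answer: {b*b, b+d}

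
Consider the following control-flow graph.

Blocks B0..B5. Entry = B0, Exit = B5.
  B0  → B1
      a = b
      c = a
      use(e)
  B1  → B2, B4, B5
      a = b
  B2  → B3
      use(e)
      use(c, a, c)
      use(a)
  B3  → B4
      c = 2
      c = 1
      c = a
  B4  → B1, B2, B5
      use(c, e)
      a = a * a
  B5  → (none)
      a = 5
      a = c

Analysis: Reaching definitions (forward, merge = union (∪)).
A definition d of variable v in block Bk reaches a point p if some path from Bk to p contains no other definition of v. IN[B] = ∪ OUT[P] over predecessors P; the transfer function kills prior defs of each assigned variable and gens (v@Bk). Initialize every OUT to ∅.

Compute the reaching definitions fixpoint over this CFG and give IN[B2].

Converged values:
  B0: | IN={} | OUT={a@B0, c@B0}
  B1: | IN={a@B0, a@B4, c@B0, c@B3} | OUT={a@B1, c@B0, c@B3}
  B2: | IN={a@B1, a@B4, c@B0, c@B3} | OUT={a@B1, a@B4, c@B0, c@B3}
  B3: | IN={a@B1, a@B4, c@B0, c@B3} | OUT={a@B1, a@B4, c@B3}
  B4: | IN={a@B1, a@B4, c@B0, c@B3} | OUT={a@B4, c@B0, c@B3}
  B5: | IN={a@B1, a@B4, c@B0, c@B3} | OUT={a@B5, c@B0, c@B3}

Merge at B2: IN[B2] = OUT[B1] ⊔ OUT[B4] = {a@B1, a@B4, c@B0, c@B3}

Answer: {a@B1, a@B4, c@B0, c@B3}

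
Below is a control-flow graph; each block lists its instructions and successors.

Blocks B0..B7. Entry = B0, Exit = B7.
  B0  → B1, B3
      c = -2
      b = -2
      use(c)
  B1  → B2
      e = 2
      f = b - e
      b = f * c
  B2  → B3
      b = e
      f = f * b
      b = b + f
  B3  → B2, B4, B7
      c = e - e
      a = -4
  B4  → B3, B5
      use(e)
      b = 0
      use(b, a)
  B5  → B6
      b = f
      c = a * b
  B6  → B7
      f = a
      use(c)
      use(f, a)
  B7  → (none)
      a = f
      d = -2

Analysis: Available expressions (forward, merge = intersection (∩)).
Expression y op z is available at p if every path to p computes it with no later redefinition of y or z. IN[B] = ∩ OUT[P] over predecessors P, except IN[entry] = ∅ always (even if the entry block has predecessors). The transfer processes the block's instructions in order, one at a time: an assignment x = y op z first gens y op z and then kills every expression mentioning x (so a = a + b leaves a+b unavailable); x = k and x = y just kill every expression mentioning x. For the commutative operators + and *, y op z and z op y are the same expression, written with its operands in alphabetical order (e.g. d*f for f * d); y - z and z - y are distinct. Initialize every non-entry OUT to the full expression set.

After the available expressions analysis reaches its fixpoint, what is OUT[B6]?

Answer: {a*b, e-e}

Working:
Fixpoint table:
  B0:   IN={}   OUT={}
  B1:   IN={}   OUT={c*f}
  B2:   IN={}   OUT={}
  B3:   IN={}   OUT={e-e}
  B4:   IN={e-e}   OUT={e-e}
  B5:   IN={e-e}   OUT={a*b, e-e}
  B6:   IN={a*b, e-e}   OUT={a*b, e-e}
  B7:   IN={e-e}   OUT={e-e}

Merge at B6: IN[B6] = OUT[B5] = {a*b, e-e}
Applying B6's transfer function to that IN value gives OUT[B6] (row B6 above).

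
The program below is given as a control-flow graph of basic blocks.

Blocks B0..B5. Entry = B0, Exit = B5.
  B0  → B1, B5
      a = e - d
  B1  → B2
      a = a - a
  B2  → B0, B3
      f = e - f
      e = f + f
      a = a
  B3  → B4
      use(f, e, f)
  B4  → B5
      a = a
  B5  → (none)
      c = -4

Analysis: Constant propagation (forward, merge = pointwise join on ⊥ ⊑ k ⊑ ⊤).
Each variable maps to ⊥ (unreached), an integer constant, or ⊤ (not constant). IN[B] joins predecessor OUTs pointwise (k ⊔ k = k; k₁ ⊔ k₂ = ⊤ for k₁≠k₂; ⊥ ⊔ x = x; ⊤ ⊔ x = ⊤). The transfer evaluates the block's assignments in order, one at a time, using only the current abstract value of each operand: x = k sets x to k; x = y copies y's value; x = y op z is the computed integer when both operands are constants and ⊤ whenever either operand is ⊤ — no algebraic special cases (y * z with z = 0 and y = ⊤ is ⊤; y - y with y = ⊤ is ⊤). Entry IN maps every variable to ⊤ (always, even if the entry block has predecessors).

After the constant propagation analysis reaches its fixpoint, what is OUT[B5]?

Fixpoint table:
  B0: | IN=(all ⊤) | OUT=(all ⊤)
  B1: | IN=(all ⊤) | OUT=(all ⊤)
  B2: | IN=(all ⊤) | OUT=(all ⊤)
  B3: | IN=(all ⊤) | OUT=(all ⊤)
  B4: | IN=(all ⊤) | OUT=(all ⊤)
  B5: | IN=(all ⊤) | OUT={c:-4; rest ⊤}

Merge at B5: IN[B5] = OUT[B0] ⊔ OUT[B4] = {a: ⊤, b: ⊤, c: ⊤, d: ⊤, e: ⊤, f: ⊤}
Applying B5's transfer function to that IN value gives OUT[B5] (row B5 above).

Answer: {a: ⊤, b: ⊤, c: -4, d: ⊤, e: ⊤, f: ⊤}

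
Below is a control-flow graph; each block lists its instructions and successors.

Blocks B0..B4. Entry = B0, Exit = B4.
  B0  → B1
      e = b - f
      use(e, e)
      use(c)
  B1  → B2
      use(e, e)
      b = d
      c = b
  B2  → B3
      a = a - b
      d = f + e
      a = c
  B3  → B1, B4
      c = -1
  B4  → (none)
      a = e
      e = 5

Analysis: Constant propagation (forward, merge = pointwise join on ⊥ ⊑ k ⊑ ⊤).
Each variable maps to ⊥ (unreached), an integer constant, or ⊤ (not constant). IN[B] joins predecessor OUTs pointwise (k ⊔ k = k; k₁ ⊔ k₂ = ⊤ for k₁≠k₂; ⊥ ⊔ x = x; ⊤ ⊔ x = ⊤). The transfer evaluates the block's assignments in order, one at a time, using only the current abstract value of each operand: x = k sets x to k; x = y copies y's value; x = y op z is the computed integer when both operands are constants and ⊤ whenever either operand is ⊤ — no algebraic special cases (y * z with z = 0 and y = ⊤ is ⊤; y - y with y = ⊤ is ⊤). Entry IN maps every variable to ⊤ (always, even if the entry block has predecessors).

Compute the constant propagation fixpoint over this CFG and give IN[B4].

Answer: {a: ⊤, b: ⊤, c: -1, d: ⊤, e: ⊤, f: ⊤}

Working:
Converged values:
  B0:  IN=(all ⊤)  OUT=(all ⊤)
  B1:  IN=(all ⊤)  OUT=(all ⊤)
  B2:  IN=(all ⊤)  OUT=(all ⊤)
  B3:  IN=(all ⊤)  OUT={c:-1; rest ⊤}
  B4:  IN={c:-1; rest ⊤}  OUT={c:-1, e:5; rest ⊤}

Merge at B4: IN[B4] = OUT[B3] = {a: ⊤, b: ⊤, c: -1, d: ⊤, e: ⊤, f: ⊤}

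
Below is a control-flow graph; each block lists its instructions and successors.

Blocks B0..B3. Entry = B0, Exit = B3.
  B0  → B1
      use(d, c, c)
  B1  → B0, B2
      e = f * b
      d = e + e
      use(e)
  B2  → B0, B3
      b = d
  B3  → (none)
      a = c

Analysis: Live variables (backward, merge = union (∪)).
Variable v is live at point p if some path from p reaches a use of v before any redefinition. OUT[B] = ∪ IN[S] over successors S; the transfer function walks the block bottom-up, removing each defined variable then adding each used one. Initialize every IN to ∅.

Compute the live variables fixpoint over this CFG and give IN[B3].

Fixpoint table:
  B0:   IN={b, c, d, f}   OUT={b, c, f}
  B1:   IN={b, c, f}   OUT={b, c, d, f}
  B2:   IN={c, d, f}   OUT={b, c, d, f}
  B3:   IN={c}   OUT={}

B3 is the boundary node: OUT[B3] = {}
Applying B3's transfer function to that OUT value gives IN[B3] (row B3 above).

Answer: {c}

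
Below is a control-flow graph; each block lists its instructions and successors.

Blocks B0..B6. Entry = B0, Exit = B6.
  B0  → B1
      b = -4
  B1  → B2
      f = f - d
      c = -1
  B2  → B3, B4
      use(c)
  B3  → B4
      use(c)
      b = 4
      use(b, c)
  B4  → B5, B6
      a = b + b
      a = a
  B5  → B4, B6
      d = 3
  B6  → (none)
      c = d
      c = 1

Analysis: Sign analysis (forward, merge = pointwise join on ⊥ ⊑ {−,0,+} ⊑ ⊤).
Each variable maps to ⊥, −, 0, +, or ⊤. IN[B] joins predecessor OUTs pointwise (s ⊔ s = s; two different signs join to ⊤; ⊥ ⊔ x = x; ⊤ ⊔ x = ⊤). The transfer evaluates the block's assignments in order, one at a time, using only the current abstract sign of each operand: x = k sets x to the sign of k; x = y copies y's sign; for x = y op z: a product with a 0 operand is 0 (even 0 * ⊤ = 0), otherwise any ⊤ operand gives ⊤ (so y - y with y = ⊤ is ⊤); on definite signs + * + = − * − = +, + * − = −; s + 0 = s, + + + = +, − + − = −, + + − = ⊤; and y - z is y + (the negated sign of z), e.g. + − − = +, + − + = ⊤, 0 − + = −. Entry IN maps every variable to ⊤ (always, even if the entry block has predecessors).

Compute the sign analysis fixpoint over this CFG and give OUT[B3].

Answer: {a: ⊤, b: +, c: -, d: ⊤, e: ⊤, f: ⊤}

Derivation:
Per-block solution:
  B0: | IN=(all ⊤) | OUT={b:-; rest ⊤}
  B1: | IN={b:-; rest ⊤} | OUT={b:-, c:-; rest ⊤}
  B2: | IN={b:-, c:-; rest ⊤} | OUT={b:-, c:-; rest ⊤}
  B3: | IN={b:-, c:-; rest ⊤} | OUT={b:+, c:-; rest ⊤}
  B4: | IN={c:-; rest ⊤} | OUT={c:-; rest ⊤}
  B5: | IN={c:-; rest ⊤} | OUT={c:-, d:+; rest ⊤}
  B6: | IN={c:-; rest ⊤} | OUT={c:+; rest ⊤}

Merge at B3: IN[B3] = OUT[B2] = {a: ⊤, b: -, c: -, d: ⊤, e: ⊤, f: ⊤}
Applying B3's transfer function to that IN value gives OUT[B3] (row B3 above).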